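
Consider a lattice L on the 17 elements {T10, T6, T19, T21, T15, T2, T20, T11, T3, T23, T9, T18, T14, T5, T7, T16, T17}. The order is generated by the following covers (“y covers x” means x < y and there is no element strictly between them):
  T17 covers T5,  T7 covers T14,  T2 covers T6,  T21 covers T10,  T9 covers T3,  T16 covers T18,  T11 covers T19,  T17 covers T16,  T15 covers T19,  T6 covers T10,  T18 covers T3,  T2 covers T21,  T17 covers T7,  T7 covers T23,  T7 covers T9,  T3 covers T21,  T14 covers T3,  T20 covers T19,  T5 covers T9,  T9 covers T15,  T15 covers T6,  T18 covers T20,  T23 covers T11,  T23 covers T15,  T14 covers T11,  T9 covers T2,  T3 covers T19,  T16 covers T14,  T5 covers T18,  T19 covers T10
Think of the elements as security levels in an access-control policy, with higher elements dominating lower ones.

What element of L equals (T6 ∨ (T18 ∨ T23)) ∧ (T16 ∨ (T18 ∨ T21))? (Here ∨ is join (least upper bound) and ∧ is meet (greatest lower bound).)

T16

T18 ∨ T23 = T17
T6 ∨ T17 = T17
T18 ∨ T21 = T18
T16 ∨ T18 = T16
T17 ∧ T16 = T16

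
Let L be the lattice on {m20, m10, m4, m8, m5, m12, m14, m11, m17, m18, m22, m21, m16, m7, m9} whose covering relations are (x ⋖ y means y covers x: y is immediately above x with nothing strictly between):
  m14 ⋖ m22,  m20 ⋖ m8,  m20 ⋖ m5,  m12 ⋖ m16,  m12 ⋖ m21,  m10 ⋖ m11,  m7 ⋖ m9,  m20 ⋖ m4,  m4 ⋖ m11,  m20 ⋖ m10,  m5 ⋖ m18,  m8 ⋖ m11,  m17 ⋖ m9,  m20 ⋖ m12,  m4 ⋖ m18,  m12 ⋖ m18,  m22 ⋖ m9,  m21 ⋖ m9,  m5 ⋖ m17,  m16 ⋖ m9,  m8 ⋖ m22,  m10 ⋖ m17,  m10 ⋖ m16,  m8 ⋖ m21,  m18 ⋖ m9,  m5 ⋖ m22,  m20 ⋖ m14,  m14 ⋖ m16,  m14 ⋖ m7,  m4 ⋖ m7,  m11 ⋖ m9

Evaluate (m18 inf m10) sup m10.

m10

m18 ∧ m10 = m20
m20 ∨ m10 = m10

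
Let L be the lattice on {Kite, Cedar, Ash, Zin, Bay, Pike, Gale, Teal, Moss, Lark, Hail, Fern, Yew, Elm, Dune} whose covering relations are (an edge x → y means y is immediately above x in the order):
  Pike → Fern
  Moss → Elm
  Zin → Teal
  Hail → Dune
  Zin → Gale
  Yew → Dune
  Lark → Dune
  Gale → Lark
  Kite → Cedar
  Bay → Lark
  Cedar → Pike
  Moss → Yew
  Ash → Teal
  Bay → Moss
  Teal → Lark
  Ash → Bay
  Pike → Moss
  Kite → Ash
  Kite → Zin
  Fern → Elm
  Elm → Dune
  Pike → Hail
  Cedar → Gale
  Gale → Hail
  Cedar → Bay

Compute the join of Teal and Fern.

Dune

Common upper bounds of {Teal, Fern}: Dune.
The least among these is Dune.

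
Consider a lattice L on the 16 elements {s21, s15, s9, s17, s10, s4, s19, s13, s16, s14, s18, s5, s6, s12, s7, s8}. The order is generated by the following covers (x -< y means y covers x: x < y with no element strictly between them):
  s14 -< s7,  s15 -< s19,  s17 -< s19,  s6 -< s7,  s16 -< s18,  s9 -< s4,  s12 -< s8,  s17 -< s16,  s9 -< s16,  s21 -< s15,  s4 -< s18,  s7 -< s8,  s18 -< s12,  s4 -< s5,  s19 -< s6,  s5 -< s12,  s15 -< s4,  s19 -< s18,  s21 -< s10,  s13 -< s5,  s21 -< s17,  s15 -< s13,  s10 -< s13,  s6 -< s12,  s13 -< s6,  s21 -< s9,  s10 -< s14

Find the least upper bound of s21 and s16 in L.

Common upper bounds of {s21, s16}: s12, s16, s18, s8.
The least among these is s16.

s16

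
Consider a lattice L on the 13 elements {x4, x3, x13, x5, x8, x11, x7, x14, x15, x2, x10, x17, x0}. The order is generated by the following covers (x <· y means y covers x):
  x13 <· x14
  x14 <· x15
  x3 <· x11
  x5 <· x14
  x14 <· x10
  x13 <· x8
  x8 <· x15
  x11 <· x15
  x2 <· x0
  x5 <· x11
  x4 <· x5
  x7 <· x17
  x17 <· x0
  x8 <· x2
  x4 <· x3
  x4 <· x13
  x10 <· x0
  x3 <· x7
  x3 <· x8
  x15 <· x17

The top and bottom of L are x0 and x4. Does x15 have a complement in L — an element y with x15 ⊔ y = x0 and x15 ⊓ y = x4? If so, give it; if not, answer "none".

For every candidate y, either x15 ∨ y ≠ x0 or x15 ∧ y ≠ x4; no complement exists.

none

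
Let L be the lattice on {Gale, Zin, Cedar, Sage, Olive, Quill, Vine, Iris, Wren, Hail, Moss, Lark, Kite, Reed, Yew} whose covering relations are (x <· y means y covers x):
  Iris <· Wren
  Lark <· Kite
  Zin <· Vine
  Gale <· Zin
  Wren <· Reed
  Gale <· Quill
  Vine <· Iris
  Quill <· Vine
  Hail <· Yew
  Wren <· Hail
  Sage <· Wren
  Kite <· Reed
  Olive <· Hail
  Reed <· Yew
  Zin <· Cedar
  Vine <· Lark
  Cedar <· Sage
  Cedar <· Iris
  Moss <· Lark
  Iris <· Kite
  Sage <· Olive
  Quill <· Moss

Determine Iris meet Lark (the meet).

Vine

Common lower bounds of {Iris, Lark}: Gale, Quill, Vine, Zin.
The greatest among these is Vine.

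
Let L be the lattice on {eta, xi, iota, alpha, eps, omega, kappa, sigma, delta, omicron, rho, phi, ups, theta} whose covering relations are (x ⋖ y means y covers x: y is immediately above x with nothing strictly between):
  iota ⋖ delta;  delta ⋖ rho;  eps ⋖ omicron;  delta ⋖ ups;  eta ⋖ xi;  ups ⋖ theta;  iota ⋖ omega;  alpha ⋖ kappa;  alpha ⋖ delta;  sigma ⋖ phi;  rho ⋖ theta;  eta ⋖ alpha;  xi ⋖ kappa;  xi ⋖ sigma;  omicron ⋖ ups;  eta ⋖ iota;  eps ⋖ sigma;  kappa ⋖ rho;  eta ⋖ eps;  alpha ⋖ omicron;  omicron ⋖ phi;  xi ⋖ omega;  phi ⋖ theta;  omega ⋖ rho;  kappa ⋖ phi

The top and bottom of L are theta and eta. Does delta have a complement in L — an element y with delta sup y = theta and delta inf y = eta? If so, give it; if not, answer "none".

Need y with delta ∨ y = theta and delta ∧ y = eta.
Checking each element gives: sigma.

sigma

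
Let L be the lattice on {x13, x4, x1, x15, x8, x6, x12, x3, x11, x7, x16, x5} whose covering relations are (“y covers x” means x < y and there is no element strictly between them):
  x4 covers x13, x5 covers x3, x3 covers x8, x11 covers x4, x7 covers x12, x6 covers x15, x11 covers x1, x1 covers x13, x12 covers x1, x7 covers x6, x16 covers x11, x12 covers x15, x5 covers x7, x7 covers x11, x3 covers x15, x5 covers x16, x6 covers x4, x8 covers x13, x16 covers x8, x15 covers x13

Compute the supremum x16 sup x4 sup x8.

Common upper bounds of {x16, x4, x8}: x16, x5.
The least among these is x16.

x16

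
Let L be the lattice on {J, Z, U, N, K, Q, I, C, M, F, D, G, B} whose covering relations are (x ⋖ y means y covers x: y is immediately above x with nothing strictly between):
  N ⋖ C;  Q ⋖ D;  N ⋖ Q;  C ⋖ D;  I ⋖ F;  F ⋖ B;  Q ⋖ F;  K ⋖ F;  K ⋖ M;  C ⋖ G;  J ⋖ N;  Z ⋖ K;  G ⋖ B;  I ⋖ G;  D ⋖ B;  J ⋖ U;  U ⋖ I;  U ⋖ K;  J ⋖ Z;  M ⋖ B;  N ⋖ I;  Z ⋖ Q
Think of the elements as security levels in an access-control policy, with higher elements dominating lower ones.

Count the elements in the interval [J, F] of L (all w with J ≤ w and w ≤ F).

The interval [J, F] = {F, I, J, K, N, Q, U, Z}, which has 8 elements.

8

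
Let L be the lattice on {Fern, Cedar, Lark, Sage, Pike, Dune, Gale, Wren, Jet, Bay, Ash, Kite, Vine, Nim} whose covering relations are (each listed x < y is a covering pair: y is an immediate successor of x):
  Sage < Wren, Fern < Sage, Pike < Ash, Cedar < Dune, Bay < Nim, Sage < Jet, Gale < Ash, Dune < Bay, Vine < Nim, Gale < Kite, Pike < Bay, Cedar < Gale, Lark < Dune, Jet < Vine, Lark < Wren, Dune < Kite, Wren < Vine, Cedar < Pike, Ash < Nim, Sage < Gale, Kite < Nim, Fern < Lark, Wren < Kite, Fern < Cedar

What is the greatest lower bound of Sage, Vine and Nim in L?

Sage

Common lower bounds of {Sage, Vine, Nim}: Fern, Sage.
The greatest among these is Sage.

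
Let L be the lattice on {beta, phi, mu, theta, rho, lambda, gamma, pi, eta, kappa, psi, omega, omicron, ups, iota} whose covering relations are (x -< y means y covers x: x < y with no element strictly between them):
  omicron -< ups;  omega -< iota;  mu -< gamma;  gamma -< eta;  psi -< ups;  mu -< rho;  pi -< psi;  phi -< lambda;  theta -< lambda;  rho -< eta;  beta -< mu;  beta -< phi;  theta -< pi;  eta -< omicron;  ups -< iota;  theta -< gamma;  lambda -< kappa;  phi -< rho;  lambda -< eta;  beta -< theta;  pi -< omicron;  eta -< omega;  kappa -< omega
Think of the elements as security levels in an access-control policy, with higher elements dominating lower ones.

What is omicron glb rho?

Common lower bounds of {omicron, rho}: beta, mu, phi, rho.
The greatest among these is rho.

rho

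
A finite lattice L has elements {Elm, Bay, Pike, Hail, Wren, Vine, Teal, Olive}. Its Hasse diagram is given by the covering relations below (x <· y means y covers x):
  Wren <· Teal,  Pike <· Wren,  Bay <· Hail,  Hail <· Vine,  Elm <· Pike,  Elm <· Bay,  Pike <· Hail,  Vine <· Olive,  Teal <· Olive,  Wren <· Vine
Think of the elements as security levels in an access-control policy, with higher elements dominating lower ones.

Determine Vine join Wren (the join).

Common upper bounds of {Vine, Wren}: Olive, Vine.
The least among these is Vine.

Vine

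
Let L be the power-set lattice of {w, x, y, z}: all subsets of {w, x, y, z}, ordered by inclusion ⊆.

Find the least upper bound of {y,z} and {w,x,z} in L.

Under ⊆, join is union: {y,z} ∪ {w,x,z} = {w,x,y,z}.

{w,x,y,z}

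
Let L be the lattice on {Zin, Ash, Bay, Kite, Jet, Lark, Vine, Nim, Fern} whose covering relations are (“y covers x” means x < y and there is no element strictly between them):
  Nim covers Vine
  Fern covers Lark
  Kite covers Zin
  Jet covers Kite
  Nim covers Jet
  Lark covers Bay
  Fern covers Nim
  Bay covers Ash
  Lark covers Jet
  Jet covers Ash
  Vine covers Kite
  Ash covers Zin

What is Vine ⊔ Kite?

Common upper bounds of {Vine, Kite}: Fern, Nim, Vine.
The least among these is Vine.

Vine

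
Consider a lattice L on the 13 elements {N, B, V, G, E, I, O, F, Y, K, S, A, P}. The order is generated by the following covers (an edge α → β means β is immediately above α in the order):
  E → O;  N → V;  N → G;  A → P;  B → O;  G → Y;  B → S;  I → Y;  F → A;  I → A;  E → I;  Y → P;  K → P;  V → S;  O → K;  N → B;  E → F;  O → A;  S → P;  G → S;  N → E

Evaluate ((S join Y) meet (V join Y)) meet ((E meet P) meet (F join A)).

E

S ∨ Y = P
V ∨ Y = P
P ∧ P = P
E ∧ P = E
F ∨ A = A
E ∧ A = E
P ∧ E = E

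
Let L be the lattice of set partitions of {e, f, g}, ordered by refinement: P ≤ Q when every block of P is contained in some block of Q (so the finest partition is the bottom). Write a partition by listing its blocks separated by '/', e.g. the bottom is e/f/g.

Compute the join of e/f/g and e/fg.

e/fg

The join of e/f/g and e/fg merges any blocks that overlap across the partitions, giving e/fg.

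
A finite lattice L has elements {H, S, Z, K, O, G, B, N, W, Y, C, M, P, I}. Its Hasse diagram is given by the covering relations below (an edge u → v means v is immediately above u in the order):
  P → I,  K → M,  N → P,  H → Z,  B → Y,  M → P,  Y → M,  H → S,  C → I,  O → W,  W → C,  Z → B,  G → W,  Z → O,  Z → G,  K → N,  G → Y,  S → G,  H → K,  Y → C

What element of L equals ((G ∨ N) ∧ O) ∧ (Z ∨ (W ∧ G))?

G ∨ N = P
P ∧ O = Z
W ∧ G = G
Z ∨ G = G
Z ∧ G = Z

Z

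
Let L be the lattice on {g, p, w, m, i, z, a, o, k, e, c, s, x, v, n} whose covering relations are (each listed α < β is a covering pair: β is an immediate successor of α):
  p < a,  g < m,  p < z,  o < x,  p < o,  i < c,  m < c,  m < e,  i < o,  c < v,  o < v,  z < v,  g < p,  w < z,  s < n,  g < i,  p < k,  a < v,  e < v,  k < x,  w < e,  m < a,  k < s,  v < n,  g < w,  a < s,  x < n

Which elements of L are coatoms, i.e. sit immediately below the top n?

The coatoms are exactly the elements covered by n: s, v, x.

s, v, x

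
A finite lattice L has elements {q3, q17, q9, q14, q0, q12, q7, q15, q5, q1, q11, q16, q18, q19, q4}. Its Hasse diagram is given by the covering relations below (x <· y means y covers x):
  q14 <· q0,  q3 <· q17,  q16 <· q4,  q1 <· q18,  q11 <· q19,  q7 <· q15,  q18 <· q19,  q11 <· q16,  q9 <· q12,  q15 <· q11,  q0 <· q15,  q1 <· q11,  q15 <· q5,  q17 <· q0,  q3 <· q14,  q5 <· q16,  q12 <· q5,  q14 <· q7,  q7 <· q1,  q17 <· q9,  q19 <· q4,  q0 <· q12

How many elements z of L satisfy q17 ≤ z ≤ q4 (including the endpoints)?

10

The interval [q17, q4] = {q0, q11, q12, q15, q16, q17, q19, q4, q5, q9}, which has 10 elements.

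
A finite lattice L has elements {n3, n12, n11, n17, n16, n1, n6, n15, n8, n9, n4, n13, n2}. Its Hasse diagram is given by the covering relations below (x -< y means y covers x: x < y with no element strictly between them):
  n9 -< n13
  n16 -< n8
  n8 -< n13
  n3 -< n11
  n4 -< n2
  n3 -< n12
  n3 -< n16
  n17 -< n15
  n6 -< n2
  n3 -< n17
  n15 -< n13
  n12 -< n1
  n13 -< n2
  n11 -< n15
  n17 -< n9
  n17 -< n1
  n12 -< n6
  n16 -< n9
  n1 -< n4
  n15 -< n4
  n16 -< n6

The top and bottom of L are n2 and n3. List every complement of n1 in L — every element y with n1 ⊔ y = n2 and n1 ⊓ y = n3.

n16, n8

Need y with n1 ∨ y = n2 and n1 ∧ y = n3.
Checking each element gives: n16, n8.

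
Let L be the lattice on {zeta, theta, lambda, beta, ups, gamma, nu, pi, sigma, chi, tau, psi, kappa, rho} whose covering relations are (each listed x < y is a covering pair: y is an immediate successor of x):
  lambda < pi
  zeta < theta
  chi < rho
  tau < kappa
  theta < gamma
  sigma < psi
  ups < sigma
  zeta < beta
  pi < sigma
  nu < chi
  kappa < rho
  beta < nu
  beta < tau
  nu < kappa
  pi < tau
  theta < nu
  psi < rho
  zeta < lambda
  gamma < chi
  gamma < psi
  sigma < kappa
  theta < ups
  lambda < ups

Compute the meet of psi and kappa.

sigma

Common lower bounds of {psi, kappa}: lambda, pi, sigma, theta, ups, zeta.
The greatest among these is sigma.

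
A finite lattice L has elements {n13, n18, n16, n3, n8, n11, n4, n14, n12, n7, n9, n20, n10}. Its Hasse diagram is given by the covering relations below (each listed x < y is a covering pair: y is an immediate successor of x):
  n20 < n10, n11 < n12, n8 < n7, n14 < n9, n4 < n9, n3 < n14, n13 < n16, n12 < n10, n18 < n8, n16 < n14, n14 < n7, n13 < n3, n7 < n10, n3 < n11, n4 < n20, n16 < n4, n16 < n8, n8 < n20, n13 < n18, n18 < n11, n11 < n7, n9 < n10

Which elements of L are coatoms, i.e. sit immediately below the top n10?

n12, n20, n7, n9

The coatoms are exactly the elements covered by n10: n12, n20, n7, n9.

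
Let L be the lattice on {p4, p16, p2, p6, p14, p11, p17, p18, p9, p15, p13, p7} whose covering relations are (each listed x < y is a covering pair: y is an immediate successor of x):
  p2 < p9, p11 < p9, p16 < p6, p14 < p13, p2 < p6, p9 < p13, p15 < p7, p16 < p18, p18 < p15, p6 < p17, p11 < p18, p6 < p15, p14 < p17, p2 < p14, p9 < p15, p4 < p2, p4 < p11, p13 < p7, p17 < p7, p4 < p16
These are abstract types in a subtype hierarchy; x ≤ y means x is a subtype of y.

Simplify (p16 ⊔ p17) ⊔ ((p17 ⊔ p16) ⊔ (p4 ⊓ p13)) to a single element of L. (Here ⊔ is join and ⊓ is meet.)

p17

p16 ∨ p17 = p17
p17 ∨ p16 = p17
p4 ∧ p13 = p4
p17 ∨ p4 = p17
p17 ∨ p17 = p17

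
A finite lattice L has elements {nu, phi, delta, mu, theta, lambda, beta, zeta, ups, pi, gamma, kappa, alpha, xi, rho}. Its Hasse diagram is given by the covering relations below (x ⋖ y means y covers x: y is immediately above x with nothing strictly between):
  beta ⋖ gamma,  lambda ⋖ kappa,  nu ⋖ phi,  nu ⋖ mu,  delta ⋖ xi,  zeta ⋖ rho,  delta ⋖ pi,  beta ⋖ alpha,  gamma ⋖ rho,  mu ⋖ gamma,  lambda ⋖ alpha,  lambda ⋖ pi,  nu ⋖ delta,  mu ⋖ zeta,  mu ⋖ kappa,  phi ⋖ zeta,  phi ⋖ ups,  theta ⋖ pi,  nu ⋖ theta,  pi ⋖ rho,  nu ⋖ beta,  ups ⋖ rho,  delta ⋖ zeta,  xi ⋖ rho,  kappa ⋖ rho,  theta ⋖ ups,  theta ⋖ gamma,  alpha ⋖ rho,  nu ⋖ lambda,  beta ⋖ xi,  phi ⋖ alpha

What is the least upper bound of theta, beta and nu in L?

gamma

Common upper bounds of {theta, beta, nu}: gamma, rho.
The least among these is gamma.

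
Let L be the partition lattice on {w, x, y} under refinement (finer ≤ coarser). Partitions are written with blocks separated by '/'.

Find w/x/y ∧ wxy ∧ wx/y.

The meet (common refinement) of w/x/y, wxy, wx/y intersects blocks pairwise, giving w/x/y.

w/x/y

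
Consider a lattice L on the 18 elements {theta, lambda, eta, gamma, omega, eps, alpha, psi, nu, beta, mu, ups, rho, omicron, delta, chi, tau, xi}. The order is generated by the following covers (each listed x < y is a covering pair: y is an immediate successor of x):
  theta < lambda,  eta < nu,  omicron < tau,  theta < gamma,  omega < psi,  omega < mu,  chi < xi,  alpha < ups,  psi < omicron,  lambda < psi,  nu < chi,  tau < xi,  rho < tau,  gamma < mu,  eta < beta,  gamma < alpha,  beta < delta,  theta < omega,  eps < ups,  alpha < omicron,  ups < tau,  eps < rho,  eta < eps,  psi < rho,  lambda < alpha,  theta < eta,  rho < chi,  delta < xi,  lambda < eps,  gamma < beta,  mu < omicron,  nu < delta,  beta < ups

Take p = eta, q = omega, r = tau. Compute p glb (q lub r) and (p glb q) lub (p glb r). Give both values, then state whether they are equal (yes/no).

eta; eta; yes

q lub r = tau, so p glb (q lub r) = eta glb tau = eta.
p glb q = theta and p glb r = eta, so (p glb q) lub (p glb r) = theta lub eta = eta.
Equal: yes.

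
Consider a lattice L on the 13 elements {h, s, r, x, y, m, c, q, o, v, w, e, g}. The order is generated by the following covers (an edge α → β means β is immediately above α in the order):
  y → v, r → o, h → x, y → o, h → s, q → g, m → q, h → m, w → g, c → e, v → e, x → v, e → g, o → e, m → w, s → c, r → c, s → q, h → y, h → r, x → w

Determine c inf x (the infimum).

h

Common lower bounds of {c, x}: h.
The greatest among these is h.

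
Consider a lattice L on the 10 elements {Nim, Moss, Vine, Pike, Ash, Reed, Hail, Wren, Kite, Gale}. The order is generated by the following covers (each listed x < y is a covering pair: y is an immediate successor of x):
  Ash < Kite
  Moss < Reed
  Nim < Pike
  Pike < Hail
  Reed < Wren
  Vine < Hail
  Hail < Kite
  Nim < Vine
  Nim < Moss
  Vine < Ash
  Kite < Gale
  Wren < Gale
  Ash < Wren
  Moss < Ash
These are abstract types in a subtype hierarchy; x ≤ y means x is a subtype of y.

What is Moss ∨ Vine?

Common upper bounds of {Moss, Vine}: Ash, Gale, Kite, Wren.
The least among these is Ash.

Ash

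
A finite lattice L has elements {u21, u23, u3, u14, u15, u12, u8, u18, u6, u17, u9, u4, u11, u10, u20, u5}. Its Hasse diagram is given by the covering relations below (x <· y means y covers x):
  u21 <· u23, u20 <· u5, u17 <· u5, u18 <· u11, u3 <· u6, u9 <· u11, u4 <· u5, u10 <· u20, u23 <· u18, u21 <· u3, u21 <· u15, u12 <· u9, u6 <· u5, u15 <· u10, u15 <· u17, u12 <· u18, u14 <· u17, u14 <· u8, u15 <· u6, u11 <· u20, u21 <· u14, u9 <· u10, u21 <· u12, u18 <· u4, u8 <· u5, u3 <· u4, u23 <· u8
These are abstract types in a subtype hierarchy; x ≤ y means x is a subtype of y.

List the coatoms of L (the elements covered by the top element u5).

The coatoms are exactly the elements covered by u5: u17, u20, u4, u6, u8.

u17, u20, u4, u6, u8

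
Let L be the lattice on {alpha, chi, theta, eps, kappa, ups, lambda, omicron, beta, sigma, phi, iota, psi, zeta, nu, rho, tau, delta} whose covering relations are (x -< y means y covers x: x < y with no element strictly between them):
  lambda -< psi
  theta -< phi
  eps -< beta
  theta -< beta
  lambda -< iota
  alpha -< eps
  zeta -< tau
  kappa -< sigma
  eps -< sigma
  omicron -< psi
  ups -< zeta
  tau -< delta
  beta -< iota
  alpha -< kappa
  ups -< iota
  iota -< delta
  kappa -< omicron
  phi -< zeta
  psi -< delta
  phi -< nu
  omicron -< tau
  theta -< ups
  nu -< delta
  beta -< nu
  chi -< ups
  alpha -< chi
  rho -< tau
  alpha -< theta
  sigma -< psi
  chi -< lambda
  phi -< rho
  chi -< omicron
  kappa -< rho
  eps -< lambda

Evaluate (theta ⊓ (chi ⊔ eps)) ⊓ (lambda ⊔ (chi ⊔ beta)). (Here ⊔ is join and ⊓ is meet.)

chi ∨ eps = lambda
theta ∧ lambda = alpha
chi ∨ beta = iota
lambda ∨ iota = iota
alpha ∧ iota = alpha

alpha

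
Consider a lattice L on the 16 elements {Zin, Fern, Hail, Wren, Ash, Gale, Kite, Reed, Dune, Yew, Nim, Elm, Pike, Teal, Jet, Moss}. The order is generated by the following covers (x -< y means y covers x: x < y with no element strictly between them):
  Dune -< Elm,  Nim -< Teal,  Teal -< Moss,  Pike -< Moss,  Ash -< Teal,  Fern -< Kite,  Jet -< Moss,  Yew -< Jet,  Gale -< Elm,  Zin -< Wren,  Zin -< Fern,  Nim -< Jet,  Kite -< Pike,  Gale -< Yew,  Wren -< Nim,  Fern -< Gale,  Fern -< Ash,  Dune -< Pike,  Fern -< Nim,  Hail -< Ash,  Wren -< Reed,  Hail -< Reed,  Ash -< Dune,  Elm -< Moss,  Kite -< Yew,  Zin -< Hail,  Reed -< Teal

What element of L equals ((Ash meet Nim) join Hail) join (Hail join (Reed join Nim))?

Ash ∧ Nim = Fern
Fern ∨ Hail = Ash
Reed ∨ Nim = Teal
Hail ∨ Teal = Teal
Ash ∨ Teal = Teal

Teal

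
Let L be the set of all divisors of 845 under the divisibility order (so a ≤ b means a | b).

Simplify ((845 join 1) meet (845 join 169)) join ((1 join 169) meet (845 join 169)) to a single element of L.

845

845 ∨ 1 = 845
845 ∨ 169 = 845
845 ∧ 845 = 845
1 ∨ 169 = 169
845 ∨ 169 = 845
169 ∧ 845 = 169
845 ∨ 169 = 845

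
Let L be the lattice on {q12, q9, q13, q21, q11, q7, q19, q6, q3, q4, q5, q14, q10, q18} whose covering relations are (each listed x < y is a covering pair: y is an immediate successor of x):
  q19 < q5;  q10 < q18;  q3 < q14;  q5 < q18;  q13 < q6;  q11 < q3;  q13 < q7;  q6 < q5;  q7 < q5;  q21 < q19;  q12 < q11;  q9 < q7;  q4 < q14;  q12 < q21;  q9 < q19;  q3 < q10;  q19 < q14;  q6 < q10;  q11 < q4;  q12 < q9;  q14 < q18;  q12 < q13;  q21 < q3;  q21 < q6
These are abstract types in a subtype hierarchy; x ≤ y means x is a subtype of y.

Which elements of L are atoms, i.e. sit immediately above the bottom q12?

The atoms are exactly the elements that cover q12: q11, q13, q21, q9.

q11, q13, q21, q9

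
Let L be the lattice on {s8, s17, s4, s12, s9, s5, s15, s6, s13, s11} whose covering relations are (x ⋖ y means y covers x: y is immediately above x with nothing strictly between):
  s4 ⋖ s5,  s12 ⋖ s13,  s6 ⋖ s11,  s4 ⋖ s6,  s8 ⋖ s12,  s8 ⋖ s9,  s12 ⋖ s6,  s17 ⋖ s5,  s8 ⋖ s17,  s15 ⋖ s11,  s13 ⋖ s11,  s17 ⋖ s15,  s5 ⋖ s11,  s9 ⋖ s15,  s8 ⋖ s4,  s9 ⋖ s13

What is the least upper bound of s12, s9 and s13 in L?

s13

Common upper bounds of {s12, s9, s13}: s11, s13.
The least among these is s13.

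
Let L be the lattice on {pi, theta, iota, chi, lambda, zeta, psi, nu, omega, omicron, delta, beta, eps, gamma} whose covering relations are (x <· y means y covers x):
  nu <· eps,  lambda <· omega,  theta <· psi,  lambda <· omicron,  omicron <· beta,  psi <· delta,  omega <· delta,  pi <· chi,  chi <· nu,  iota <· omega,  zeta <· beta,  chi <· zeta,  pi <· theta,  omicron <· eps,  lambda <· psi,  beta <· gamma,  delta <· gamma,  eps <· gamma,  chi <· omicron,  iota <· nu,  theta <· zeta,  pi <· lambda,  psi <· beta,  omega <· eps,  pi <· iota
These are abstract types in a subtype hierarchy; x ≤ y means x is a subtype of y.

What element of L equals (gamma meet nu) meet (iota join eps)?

gamma ∧ nu = nu
iota ∨ eps = eps
nu ∧ eps = nu

nu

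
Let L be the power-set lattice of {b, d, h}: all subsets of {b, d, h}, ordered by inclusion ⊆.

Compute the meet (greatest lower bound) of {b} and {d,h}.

Under ⊆, meet is intersection: {b} ∩ {d,h} = ∅.

∅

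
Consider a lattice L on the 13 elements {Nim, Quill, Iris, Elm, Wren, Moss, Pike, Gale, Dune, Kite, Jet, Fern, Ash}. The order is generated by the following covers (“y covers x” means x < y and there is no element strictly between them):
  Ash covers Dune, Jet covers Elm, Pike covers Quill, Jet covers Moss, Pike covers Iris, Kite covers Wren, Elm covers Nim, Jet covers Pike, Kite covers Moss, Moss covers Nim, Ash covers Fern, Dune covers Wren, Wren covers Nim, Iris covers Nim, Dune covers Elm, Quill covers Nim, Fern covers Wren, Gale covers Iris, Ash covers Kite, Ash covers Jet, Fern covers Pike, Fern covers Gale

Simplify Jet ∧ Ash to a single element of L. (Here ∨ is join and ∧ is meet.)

Jet ∧ Ash = Jet

Jet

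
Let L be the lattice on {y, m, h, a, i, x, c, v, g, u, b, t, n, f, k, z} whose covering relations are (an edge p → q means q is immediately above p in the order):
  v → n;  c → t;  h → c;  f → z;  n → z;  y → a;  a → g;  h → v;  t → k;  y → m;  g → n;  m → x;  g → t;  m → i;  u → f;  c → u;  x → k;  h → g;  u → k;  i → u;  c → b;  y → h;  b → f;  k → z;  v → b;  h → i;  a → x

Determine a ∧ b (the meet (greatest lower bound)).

Common lower bounds of {a, b}: y.
The greatest among these is y.

y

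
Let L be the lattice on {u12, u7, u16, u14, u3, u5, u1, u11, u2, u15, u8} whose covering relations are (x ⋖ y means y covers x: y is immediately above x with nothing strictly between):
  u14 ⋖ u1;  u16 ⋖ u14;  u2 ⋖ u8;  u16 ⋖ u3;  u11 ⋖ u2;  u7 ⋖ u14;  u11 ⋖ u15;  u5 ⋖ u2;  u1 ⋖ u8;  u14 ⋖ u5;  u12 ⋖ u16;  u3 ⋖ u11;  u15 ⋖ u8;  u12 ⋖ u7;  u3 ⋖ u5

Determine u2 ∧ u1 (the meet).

Common lower bounds of {u2, u1}: u12, u14, u16, u7.
The greatest among these is u14.

u14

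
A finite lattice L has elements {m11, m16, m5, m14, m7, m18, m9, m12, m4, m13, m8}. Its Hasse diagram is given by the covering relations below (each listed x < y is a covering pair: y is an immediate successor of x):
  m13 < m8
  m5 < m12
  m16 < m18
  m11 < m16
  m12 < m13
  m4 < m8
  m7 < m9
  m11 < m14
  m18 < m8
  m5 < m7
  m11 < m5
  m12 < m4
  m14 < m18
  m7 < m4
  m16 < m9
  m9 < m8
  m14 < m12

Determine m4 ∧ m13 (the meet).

m12

Common lower bounds of {m4, m13}: m11, m12, m14, m5.
The greatest among these is m12.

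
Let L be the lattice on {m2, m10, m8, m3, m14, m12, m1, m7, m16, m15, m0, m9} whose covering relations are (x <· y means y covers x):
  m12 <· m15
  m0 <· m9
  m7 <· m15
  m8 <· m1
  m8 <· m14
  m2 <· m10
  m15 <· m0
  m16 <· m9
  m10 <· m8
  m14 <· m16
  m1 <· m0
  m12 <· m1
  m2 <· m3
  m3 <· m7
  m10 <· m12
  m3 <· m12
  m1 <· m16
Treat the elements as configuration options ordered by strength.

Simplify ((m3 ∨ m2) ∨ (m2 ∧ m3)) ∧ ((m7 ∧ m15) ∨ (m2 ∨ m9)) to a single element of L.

m3

m3 ∨ m2 = m3
m2 ∧ m3 = m2
m3 ∨ m2 = m3
m7 ∧ m15 = m7
m2 ∨ m9 = m9
m7 ∨ m9 = m9
m3 ∧ m9 = m3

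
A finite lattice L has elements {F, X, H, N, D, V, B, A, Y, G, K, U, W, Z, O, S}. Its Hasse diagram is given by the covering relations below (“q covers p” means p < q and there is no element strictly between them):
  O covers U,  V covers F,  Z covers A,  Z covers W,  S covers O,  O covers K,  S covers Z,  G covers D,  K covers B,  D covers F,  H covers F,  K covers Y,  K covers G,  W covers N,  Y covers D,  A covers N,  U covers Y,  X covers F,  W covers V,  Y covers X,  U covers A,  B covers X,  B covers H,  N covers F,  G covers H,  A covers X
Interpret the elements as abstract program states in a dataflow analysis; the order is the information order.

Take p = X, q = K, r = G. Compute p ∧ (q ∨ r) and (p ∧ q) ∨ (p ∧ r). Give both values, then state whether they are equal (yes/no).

q ∨ r = K, so p ∧ (q ∨ r) = X ∧ K = X.
p ∧ q = X and p ∧ r = F, so (p ∧ q) ∨ (p ∧ r) = X ∨ F = X.
Equal: yes.

X; X; yes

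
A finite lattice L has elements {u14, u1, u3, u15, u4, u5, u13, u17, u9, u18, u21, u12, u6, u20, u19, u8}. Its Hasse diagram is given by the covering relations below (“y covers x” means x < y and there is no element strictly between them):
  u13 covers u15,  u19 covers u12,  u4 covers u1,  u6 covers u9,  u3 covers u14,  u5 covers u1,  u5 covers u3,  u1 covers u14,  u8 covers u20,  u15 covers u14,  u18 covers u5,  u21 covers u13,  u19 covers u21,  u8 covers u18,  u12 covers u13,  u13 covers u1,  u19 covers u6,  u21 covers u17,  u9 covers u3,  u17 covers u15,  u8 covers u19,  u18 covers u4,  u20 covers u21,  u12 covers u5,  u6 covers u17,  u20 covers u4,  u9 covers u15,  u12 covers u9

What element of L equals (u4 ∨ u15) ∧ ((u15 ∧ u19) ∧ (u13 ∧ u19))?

u4 ∨ u15 = u20
u15 ∧ u19 = u15
u13 ∧ u19 = u13
u15 ∧ u13 = u15
u20 ∧ u15 = u15

u15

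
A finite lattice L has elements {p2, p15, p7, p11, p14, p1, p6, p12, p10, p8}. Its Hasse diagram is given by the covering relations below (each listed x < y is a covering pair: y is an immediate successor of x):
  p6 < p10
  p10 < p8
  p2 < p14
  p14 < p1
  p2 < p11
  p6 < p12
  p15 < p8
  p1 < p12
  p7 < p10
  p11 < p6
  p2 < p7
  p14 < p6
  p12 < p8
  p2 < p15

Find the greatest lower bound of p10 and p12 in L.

p6

Common lower bounds of {p10, p12}: p11, p14, p2, p6.
The greatest among these is p6.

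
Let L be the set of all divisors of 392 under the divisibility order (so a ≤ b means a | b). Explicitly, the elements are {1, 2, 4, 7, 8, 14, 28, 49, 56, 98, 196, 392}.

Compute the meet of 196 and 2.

Common lower bounds of {196, 2}: 1, 2.
The greatest among these is 2.

2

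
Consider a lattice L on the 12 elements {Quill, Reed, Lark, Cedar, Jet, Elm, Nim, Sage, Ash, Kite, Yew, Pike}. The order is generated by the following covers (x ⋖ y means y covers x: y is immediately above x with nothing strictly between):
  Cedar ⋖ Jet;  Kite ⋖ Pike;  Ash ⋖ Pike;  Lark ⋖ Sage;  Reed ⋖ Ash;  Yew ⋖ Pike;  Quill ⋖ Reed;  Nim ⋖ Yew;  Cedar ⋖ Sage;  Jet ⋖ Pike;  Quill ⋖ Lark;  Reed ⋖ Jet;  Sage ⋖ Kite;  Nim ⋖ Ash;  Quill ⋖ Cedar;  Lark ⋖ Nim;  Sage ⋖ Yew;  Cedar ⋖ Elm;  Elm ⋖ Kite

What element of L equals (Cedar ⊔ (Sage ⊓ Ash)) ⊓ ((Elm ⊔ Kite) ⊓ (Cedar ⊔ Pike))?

Sage ∧ Ash = Lark
Cedar ∨ Lark = Sage
Elm ∨ Kite = Kite
Cedar ∨ Pike = Pike
Kite ∧ Pike = Kite
Sage ∧ Kite = Sage

Sage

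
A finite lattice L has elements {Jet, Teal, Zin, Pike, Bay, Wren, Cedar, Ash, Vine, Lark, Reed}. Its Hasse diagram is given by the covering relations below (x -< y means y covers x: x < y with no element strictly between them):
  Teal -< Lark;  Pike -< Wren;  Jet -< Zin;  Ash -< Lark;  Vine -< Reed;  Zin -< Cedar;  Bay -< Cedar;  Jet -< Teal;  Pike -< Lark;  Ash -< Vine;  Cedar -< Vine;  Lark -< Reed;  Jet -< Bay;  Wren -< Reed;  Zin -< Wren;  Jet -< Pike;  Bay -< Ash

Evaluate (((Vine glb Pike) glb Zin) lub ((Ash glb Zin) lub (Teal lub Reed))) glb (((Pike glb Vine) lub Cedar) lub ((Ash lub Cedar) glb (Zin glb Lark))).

Vine ∧ Pike = Jet
Jet ∧ Zin = Jet
Ash ∧ Zin = Jet
Teal ∨ Reed = Reed
Jet ∨ Reed = Reed
Jet ∨ Reed = Reed
Pike ∧ Vine = Jet
Jet ∨ Cedar = Cedar
Ash ∨ Cedar = Vine
Zin ∧ Lark = Jet
Vine ∧ Jet = Jet
Cedar ∨ Jet = Cedar
Reed ∧ Cedar = Cedar

Cedar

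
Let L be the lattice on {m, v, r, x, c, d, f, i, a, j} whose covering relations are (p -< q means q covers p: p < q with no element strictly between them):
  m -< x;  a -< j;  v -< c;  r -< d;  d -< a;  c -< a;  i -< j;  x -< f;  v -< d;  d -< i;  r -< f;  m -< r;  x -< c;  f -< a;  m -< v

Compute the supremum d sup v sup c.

Common upper bounds of {d, v, c}: a, j.
The least among these is a.

a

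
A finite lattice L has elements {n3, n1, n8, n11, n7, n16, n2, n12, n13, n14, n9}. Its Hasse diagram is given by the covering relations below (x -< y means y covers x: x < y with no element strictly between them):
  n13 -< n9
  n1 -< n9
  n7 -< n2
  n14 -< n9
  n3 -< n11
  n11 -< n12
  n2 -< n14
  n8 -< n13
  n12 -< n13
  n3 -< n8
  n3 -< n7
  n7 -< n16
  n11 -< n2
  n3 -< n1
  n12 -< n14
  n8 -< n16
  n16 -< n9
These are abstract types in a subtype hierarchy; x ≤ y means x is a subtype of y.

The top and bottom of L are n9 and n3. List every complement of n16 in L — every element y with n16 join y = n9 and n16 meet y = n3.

Need y with n16 ∨ y = n9 and n16 ∧ y = n3.
Checking each element gives: n1, n11, n12.

n1, n11, n12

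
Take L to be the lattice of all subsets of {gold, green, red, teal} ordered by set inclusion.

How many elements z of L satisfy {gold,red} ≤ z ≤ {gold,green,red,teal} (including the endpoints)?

4

The interval [{gold,red}, {gold,green,red,teal}] = {{gold,green,red,teal}, {gold,green,red}, {gold,red,teal}, {gold,red}}, which has 4 elements.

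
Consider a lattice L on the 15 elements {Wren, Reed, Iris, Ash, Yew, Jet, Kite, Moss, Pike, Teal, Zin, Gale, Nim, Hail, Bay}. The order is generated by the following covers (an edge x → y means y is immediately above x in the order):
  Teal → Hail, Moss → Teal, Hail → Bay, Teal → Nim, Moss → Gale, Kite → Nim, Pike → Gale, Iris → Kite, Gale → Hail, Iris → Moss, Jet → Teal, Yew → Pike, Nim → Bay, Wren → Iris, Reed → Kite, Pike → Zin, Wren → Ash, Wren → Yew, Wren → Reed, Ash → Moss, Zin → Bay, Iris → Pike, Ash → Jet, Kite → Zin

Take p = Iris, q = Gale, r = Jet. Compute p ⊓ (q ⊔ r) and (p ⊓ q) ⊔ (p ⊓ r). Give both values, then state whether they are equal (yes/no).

q ⊔ r = Hail, so p ⊓ (q ⊔ r) = Iris ⊓ Hail = Iris.
p ⊓ q = Iris and p ⊓ r = Wren, so (p ⊓ q) ⊔ (p ⊓ r) = Iris ⊔ Wren = Iris.
Equal: yes.

Iris; Iris; yes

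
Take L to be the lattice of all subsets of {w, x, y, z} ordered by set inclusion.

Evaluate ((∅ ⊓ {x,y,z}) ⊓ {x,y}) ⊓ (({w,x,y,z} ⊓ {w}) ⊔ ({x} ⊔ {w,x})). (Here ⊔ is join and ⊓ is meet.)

∅ ∧ {x,y,z} = ∅
∅ ∧ {x,y} = ∅
{w,x,y,z} ∧ {w} = {w}
{x} ∨ {w,x} = {w,x}
{w} ∨ {w,x} = {w,x}
∅ ∧ {w,x} = ∅

∅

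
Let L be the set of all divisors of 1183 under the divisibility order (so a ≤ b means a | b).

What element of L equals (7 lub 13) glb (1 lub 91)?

7 ∨ 13 = 91
1 ∨ 91 = 91
91 ∧ 91 = 91

91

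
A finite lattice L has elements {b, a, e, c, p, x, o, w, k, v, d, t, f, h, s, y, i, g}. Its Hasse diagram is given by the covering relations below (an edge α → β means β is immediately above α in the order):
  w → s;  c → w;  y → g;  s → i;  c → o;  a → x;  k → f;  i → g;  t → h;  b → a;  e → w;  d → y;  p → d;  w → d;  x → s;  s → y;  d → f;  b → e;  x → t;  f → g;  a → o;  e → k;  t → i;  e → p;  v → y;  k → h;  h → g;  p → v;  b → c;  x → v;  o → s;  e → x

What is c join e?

w

Common upper bounds of {c, e}: d, f, g, i, s, w, y.
The least among these is w.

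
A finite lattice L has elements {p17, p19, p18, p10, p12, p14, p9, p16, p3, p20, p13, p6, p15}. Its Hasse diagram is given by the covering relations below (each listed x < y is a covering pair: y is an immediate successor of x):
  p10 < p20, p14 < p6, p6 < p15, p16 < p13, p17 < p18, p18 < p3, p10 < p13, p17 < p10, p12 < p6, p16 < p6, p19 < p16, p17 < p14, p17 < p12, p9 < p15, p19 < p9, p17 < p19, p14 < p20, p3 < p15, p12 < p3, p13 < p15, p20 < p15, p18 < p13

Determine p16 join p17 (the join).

p16

Common upper bounds of {p16, p17}: p13, p15, p16, p6.
The least among these is p16.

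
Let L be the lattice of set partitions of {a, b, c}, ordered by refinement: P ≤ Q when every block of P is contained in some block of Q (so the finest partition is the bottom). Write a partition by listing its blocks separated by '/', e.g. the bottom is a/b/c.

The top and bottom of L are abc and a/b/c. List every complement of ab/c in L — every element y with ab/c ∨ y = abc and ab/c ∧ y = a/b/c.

Need y with ab/c ∨ y = abc and ab/c ∧ y = a/b/c.
Checking each element gives: a/bc, ac/b.

a/bc, ac/b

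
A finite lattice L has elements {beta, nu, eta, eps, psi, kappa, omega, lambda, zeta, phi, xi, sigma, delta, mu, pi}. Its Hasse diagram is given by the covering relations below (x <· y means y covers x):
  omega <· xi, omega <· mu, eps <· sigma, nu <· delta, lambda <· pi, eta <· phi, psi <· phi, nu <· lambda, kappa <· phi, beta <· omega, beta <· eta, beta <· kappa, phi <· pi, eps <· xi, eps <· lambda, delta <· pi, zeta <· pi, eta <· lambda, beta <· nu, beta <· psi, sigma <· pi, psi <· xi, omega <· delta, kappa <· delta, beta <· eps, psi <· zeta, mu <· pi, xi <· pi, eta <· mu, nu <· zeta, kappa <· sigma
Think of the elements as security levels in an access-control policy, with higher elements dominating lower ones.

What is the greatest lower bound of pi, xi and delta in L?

Common lower bounds of {pi, xi, delta}: beta, omega.
The greatest among these is omega.

omega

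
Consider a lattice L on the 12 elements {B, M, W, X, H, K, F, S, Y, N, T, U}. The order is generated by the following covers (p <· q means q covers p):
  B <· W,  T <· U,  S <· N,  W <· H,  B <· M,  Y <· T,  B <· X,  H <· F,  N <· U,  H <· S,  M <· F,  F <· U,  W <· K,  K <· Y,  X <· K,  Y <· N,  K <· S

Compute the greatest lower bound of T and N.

Y

Common lower bounds of {T, N}: B, K, W, X, Y.
The greatest among these is Y.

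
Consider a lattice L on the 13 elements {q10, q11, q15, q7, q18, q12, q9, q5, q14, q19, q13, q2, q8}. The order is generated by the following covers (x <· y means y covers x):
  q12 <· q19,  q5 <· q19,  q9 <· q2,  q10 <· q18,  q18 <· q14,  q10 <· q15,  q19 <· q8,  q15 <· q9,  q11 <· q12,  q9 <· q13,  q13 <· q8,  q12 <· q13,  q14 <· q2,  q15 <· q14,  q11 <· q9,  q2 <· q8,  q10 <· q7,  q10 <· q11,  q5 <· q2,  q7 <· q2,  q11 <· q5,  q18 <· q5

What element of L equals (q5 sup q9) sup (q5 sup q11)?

q5 ∨ q9 = q2
q5 ∨ q11 = q5
q2 ∨ q5 = q2

q2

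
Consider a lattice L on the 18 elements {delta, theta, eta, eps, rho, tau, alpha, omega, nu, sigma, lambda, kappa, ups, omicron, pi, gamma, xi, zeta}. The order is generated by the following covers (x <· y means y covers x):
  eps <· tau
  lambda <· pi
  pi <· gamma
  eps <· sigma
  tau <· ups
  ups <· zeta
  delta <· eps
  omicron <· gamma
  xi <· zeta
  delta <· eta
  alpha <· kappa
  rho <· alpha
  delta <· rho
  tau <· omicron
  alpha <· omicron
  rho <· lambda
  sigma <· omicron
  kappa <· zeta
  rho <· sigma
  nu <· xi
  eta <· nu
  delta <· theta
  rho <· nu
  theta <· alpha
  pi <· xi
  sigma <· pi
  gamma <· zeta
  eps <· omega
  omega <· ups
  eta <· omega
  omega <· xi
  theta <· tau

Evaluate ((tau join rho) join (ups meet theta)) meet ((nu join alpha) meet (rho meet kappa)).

rho

tau ∨ rho = omicron
ups ∧ theta = theta
omicron ∨ theta = omicron
nu ∨ alpha = zeta
rho ∧ kappa = rho
zeta ∧ rho = rho
omicron ∧ rho = rho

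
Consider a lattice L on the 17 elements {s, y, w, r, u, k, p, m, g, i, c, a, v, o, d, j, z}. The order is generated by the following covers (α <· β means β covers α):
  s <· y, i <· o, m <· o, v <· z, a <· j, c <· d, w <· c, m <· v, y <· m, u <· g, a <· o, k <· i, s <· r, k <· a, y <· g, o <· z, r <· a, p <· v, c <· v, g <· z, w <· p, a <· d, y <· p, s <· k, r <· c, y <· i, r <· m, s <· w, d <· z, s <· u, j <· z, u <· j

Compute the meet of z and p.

Common lower bounds of {z, p}: p, s, w, y.
The greatest among these is p.

p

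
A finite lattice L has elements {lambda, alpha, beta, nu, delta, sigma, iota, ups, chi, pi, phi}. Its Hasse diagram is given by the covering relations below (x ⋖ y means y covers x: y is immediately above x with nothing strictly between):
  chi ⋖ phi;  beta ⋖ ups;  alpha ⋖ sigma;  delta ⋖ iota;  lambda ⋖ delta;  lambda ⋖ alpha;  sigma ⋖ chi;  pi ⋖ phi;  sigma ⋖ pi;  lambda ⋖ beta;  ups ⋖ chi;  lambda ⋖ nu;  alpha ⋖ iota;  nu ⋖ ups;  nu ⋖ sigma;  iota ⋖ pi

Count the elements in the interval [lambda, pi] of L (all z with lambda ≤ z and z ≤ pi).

7

The interval [lambda, pi] = {alpha, delta, iota, lambda, nu, pi, sigma}, which has 7 elements.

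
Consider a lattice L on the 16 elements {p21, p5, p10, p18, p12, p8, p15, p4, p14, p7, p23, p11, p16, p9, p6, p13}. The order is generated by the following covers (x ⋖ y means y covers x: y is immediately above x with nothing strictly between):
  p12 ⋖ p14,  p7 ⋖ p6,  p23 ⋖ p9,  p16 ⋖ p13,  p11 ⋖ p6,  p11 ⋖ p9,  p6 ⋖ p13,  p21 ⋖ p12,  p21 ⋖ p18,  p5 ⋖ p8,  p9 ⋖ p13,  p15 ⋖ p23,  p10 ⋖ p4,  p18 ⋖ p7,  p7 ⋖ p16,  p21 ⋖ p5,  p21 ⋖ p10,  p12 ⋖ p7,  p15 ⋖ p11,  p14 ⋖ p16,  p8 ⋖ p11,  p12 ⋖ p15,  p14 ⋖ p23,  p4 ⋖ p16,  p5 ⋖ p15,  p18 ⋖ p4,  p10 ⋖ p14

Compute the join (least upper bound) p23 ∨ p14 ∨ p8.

Common upper bounds of {p23, p14, p8}: p13, p9.
The least among these is p9.

p9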